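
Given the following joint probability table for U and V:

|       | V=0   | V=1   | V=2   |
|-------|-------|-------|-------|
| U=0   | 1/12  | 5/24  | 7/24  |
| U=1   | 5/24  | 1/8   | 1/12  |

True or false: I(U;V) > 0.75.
Marginal P(U) (row sums):
  P(U=0) = 1/12 + 5/24 + 7/24 = 7/12
  P(U=1) = 5/24 + 1/8 + 1/12 = 5/12
Marginal P(V) (column sums):
  P(V=0) = 1/12 + 5/24 = 7/24
  P(V=1) = 5/24 + 1/8 = 1/3
  P(V=2) = 7/24 + 1/12 = 3/8

H(U) = -[(7/12)·log₂(7/12) + (5/12)·log₂(5/12)]
  = 0.4536 + 0.5263
  = 0.9799 bits
H(V) = -[(7/24)·log₂(7/24) + (1/3)·log₂(1/3) + (3/8)·log₂(3/8)]
  = 0.5185 + 0.5283 + 0.5306
  = 1.5774 bits
H(U,V) = -[(1/12)·log₂(1/12) + (5/24)·log₂(5/24) + (7/24)·log₂(7/24) + (5/24)·log₂(5/24) + (1/8)·log₂(1/8) + (1/12)·log₂(1/12)]
  = 0.2987 + 0.4715 + 0.5185 + 0.4715 + 0.3750 + 0.2987
  = 2.4339 bits

I(U;V) = H(U) + H(V) - H(U,V)
  = 0.9799 + 1.5774 - 2.4339
  = 0.1234 bits

False. I(U;V) = 0.1234 bits, which is ≤ 0.75 bits.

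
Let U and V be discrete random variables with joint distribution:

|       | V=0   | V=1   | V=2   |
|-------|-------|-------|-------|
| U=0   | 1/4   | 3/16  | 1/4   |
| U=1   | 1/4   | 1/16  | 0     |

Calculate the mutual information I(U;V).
Marginal P(U) (row sums):
  P(U=0) = 1/4 + 3/16 + 1/4 = 11/16
  P(U=1) = 1/4 + 1/16 + 0 = 5/16
Marginal P(V) (column sums):
  P(V=0) = 1/4 + 1/4 = 1/2
  P(V=1) = 3/16 + 1/16 = 1/4
  P(V=2) = 1/4 + 0 = 1/4

H(U) = -[(11/16)·log₂(11/16) + (5/16)·log₂(5/16)]
  = 0.3716 + 0.5244
  = 0.8960 bits
H(V) = -[(1/2)·log₂(1/2) + (1/4)·log₂(1/4) + (1/4)·log₂(1/4)]
  = 0.5000 + 0.5000 + 0.5000
  = 1.5000 bits
H(U,V) = -[(1/4)·log₂(1/4) + (3/16)·log₂(3/16) + (1/4)·log₂(1/4) + (1/4)·log₂(1/4) + (1/16)·log₂(1/16)]
  = 0.5000 + 0.4528 + 0.5000 + 0.5000 + 0.2500
  = 2.2028 bits

I(U;V) = H(U) + H(V) - H(U,V)
  = 0.8960 + 1.5000 - 2.2028
  = 0.1932 bits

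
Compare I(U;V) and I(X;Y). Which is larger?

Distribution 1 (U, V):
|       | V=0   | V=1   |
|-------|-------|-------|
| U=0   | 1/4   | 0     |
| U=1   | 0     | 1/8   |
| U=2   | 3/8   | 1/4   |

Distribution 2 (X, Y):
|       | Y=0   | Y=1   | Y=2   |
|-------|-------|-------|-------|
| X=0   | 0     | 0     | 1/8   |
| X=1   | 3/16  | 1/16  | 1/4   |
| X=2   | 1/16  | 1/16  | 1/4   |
Distribution 1 (U, V):
Marginal P(U) (row sums):
  P(U=0) = 1/4 + 0 = 1/4
  P(U=1) = 0 + 1/8 = 1/8
  P(U=2) = 3/8 + 1/4 = 5/8
Marginal P(V) (column sums):
  P(V=0) = 1/4 + 0 + 3/8 = 5/8
  P(V=1) = 0 + 1/8 + 1/4 = 3/8

H(U) = -[(1/4)·log₂(1/4) + (1/8)·log₂(1/8) + (5/8)·log₂(5/8)]
  = 0.5000 + 0.3750 + 0.4238
  = 1.2988 bits
H(V) = -[(5/8)·log₂(5/8) + (3/8)·log₂(3/8)]
  = 0.4238 + 0.5306
  = 0.9544 bits
H(U,V) = -[(1/4)·log₂(1/4) + (1/8)·log₂(1/8) + (3/8)·log₂(3/8) + (1/4)·log₂(1/4)]
  = 0.5000 + 0.3750 + 0.5306 + 0.5000
  = 1.9056 bits

I(U;V) = H(U) + H(V) - H(U,V)
  = 1.2988 + 0.9544 - 1.9056
  = 0.3476 bits

Distribution 2 (X, Y):
Marginal P(X) (row sums):
  P(X=0) = 0 + 0 + 1/8 = 1/8
  P(X=1) = 3/16 + 1/16 + 1/4 = 1/2
  P(X=2) = 1/16 + 1/16 + 1/4 = 3/8
Marginal P(Y) (column sums):
  P(Y=0) = 0 + 3/16 + 1/16 = 1/4
  P(Y=1) = 0 + 1/16 + 1/16 = 1/8
  P(Y=2) = 1/8 + 1/4 + 1/4 = 5/8

H(X) = -[(1/8)·log₂(1/8) + (1/2)·log₂(1/2) + (3/8)·log₂(3/8)]
  = 0.3750 + 0.5000 + 0.5306
  = 1.4056 bits
H(Y) = -[(1/4)·log₂(1/4) + (1/8)·log₂(1/8) + (5/8)·log₂(5/8)]
  = 0.5000 + 0.3750 + 0.4238
  = 1.2988 bits
H(X,Y) = -[(1/8)·log₂(1/8) + (3/16)·log₂(3/16) + (1/16)·log₂(1/16) + (1/4)·log₂(1/4) + (1/16)·log₂(1/16) + (1/16)·log₂(1/16) + (1/4)·log₂(1/4)]
  = 0.3750 + 0.4528 + 0.2500 + 0.5000 + 0.2500 + 0.2500 + 0.5000
  = 2.5778 bits

I(X;Y) = H(X) + H(Y) - H(X,Y)
  = 1.4056 + 1.2988 - 2.5778
  = 0.1266 bits

I(U;V) = 0.3476 bits > I(X;Y) = 0.1266 bits, so (U, V) has the higher mutual information (stronger dependence).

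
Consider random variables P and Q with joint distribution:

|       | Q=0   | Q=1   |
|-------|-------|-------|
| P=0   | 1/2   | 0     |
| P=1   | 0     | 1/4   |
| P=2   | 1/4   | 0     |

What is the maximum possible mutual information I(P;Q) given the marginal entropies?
The upper bound on mutual information is I(P;Q) ≤ min(H(P), H(Q)).

Marginal P(P) (row sums):
  P(P=0) = 1/2 + 0 = 1/2
  P(P=1) = 0 + 1/4 = 1/4
  P(P=2) = 1/4 + 0 = 1/4
Marginal P(Q) (column sums):
  P(Q=0) = 1/2 + 0 + 1/4 = 3/4
  P(Q=1) = 0 + 1/4 + 0 = 1/4

H(P) = -[(1/2)·log₂(1/2) + (1/4)·log₂(1/4) + (1/4)·log₂(1/4)]
  = 0.5000 + 0.5000 + 0.5000
  = 1.5000 bits
H(Q) = -[(3/4)·log₂(3/4) + (1/4)·log₂(1/4)]
  = 0.3113 + 0.5000
  = 0.8113 bits

Maximum possible I(P;Q) = min(1.5000, 0.8113) = 0.8113 bits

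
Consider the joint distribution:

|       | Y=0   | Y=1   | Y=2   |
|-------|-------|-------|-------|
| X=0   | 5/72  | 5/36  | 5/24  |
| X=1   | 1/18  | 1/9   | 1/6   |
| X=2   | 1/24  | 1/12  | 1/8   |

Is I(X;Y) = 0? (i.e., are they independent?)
Marginal P(X) (row sums):
  P(X=0) = 5/72 + 5/36 + 5/24 = 5/12
  P(X=1) = 1/18 + 1/9 + 1/6 = 1/3
  P(X=2) = 1/24 + 1/12 + 1/8 = 1/4
Marginal P(Y) (column sums):
  P(Y=0) = 5/72 + 1/18 + 1/24 = 1/6
  P(Y=1) = 5/36 + 1/9 + 1/12 = 1/3
  P(Y=2) = 5/24 + 1/6 + 1/8 = 1/2

X and Y are independent iff P(X=i,Y=j) = P(X=i)·P(Y=j) for every cell.
  P(X=0)·P(Y=0) = 5/12 × 1/6 = 5/72 = P(X=0,Y=0) ✓
  P(X=0)·P(Y=1) = 5/12 × 1/3 = 5/36 = P(X=0,Y=1) ✓
  P(X=0)·P(Y=2) = 5/12 × 1/2 = 5/24 = P(X=0,Y=2) ✓
  P(X=1)·P(Y=0) = 1/3 × 1/6 = 1/18 = P(X=1,Y=0) ✓
  P(X=1)·P(Y=1) = 1/3 × 1/3 = 1/9 = P(X=1,Y=1) ✓
  P(X=1)·P(Y=2) = 1/3 × 1/2 = 1/6 = P(X=1,Y=2) ✓
  P(X=2)·P(Y=0) = 1/4 × 1/6 = 1/24 = P(X=2,Y=0) ✓
  P(X=2)·P(Y=1) = 1/4 × 1/3 = 1/12 = P(X=2,Y=1) ✓
  P(X=2)·P(Y=2) = 1/4 × 1/2 = 1/8 = P(X=2,Y=2) ✓

Yes, X and Y are independent: every cell factors, so I(X;Y) = 0 bits.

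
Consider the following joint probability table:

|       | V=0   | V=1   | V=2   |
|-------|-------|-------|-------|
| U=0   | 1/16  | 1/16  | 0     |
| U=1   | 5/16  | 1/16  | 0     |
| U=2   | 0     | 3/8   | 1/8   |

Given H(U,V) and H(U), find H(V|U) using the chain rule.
From the chain rule: H(U,V) = H(U) + H(V|U)
Therefore: H(V|U) = H(U,V) - H(U)

H(U,V) = -[(1/16)·log₂(1/16) + (1/16)·log₂(1/16) + (5/16)·log₂(5/16) + (1/16)·log₂(1/16) + (3/8)·log₂(3/8) + (1/8)·log₂(1/8)]
  = 0.2500 + 0.2500 + 0.5244 + 0.2500 + 0.5306 + 0.3750
  = 2.1800 bits
Marginal P(U) (row sums):
  P(U=0) = 1/16 + 1/16 + 0 = 1/8
  P(U=1) = 5/16 + 1/16 + 0 = 3/8
  P(U=2) = 0 + 3/8 + 1/8 = 1/2
H(U) = -[(1/8)·log₂(1/8) + (3/8)·log₂(3/8) + (1/2)·log₂(1/2)]
  = 0.3750 + 0.5306 + 0.5000
  = 1.4056 bits

H(V|U) = 2.1800 - 1.4056 = 0.7744 bits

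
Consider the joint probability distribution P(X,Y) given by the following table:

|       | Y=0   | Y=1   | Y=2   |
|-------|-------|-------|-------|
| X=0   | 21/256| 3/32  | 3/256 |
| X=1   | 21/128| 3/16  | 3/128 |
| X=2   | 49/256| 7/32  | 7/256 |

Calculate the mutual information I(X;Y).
Marginal P(X) (row sums):
  P(X=0) = 21/256 + 3/32 + 3/256 = 3/16
  P(X=1) = 21/128 + 3/16 + 3/128 = 3/8
  P(X=2) = 49/256 + 7/32 + 7/256 = 7/16
Marginal P(Y) (column sums):
  P(Y=0) = 21/256 + 21/128 + 49/256 = 7/16
  P(Y=1) = 3/32 + 3/16 + 7/32 = 1/2
  P(Y=2) = 3/256 + 3/128 + 7/256 = 1/16

H(X) = -[(3/16)·log₂(3/16) + (3/8)·log₂(3/8) + (7/16)·log₂(7/16)]
  = 0.4528 + 0.5306 + 0.5218
  = 1.5052 bits
H(Y) = -[(7/16)·log₂(7/16) + (1/2)·log₂(1/2) + (1/16)·log₂(1/16)]
  = 0.5218 + 0.5000 + 0.2500
  = 1.2718 bits
H(X,Y) = -[(21/256)·log₂(21/256) + (3/32)·log₂(3/32) + (3/256)·log₂(3/256) + (21/128)·log₂(21/128) + (3/16)·log₂(3/16) + (3/128)·log₂(3/128) + (49/256)·log₂(49/256) + (7/32)·log₂(7/32) + (7/256)·log₂(7/256)]
  = 0.2959 + 0.3202 + 0.0752 + 0.4278 + 0.4528 + 0.1269 + 0.4566 + 0.4796 + 0.1420
  = 2.7770 bits

I(X;Y) = H(X) + H(Y) - H(X,Y)
  = 1.5052 + 1.2718 - 2.7770
  = 0.0000 bits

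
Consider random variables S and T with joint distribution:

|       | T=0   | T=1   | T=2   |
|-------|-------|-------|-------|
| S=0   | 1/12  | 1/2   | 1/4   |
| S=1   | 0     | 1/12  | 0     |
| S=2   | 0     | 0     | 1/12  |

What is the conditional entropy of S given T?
Marginal P(T) (column sums):
  P(T=0) = 1/12 + 0 + 0 = 1/12
  P(T=1) = 1/2 + 1/12 + 0 = 7/12
  P(T=2) = 1/4 + 0 + 1/12 = 1/3

H(S|T) = -Σ P(S,T)·log₂ P(S|T), where P(S|T) = P(S,T) / P(T)
  (cells with P(S,T) = 0 contribute 0)
  (S=0,T=0): P(S|T) = (1/12)/(1/12) = 1;  -(1/12)·log₂(1) = 0.0000
  (S=0,T=1): P(S|T) = (1/2)/(7/12) = 6/7;  -(1/2)·log₂(6/7) = 0.1112
  (S=0,T=2): P(S|T) = (1/4)/(1/3) = 3/4;  -(1/4)·log₂(3/4) = 0.1038
  (S=1,T=1): P(S|T) = (1/12)/(7/12) = 1/7;  -(1/12)·log₂(1/7) = 0.2339
  (S=2,T=2): P(S|T) = (1/12)/(1/3) = 1/4;  -(1/12)·log₂(1/4) = 0.1667
H(S|T) = 0.0000 + 0.1112 + 0.1038 + 0.2339 + 0.1667
  = 0.6156 bits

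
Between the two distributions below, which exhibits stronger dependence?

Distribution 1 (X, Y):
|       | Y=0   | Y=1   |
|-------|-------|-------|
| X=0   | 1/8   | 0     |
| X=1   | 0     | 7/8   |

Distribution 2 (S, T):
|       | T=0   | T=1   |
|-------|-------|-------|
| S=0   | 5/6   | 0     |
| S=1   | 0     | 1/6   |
Distribution 1 (X, Y):
Marginal P(X) (row sums):
  P(X=0) = 1/8 + 0 = 1/8
  P(X=1) = 0 + 7/8 = 7/8
Marginal P(Y) (column sums):
  P(Y=0) = 1/8 + 0 = 1/8
  P(Y=1) = 0 + 7/8 = 7/8

H(X) = -[(1/8)·log₂(1/8) + (7/8)·log₂(7/8)]
  = 0.3750 + 0.1686
  = 0.5436 bits
H(Y) = -[(1/8)·log₂(1/8) + (7/8)·log₂(7/8)]
  = 0.3750 + 0.1686
  = 0.5436 bits
H(X,Y) = -[(1/8)·log₂(1/8) + (7/8)·log₂(7/8)]
  = 0.3750 + 0.1686
  = 0.5436 bits

I(X;Y) = H(X) + H(Y) - H(X,Y)
  = 0.5436 + 0.5436 - 0.5436
  = 0.5436 bits

Distribution 2 (S, T):
Marginal P(S) (row sums):
  P(S=0) = 5/6 + 0 = 5/6
  P(S=1) = 0 + 1/6 = 1/6
Marginal P(T) (column sums):
  P(T=0) = 5/6 + 0 = 5/6
  P(T=1) = 0 + 1/6 = 1/6

H(S) = -[(5/6)·log₂(5/6) + (1/6)·log₂(1/6)]
  = 0.2192 + 0.4308
  = 0.6500 bits
H(T) = -[(5/6)·log₂(5/6) + (1/6)·log₂(1/6)]
  = 0.2192 + 0.4308
  = 0.6500 bits
H(S,T) = -[(5/6)·log₂(5/6) + (1/6)·log₂(1/6)]
  = 0.2192 + 0.4308
  = 0.6500 bits

I(S;T) = H(S) + H(T) - H(S,T)
  = 0.6500 + 0.6500 - 0.6500
  = 0.6500 bits

I(S;T) = 0.6500 bits > I(X;Y) = 0.5436 bits, so (S, T) has the higher mutual information (stronger dependence).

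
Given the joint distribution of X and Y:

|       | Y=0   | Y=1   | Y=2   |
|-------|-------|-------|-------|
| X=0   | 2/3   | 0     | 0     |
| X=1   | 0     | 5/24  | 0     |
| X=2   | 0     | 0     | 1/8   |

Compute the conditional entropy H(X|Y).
Marginal P(Y) (column sums):
  P(Y=0) = 2/3 + 0 + 0 = 2/3
  P(Y=1) = 0 + 5/24 + 0 = 5/24
  P(Y=2) = 0 + 0 + 1/8 = 1/8

H(X|Y) = -Σ P(X,Y)·log₂ P(X|Y), where P(X|Y) = P(X,Y) / P(Y)
  (cells with P(X,Y) = 0 contribute 0)
  (X=0,Y=0): P(X|Y) = (2/3)/(2/3) = 1;  -(2/3)·log₂(1) = 0.0000
  (X=1,Y=1): P(X|Y) = (5/24)/(5/24) = 1;  -(5/24)·log₂(1) = 0.0000
  (X=2,Y=2): P(X|Y) = (1/8)/(1/8) = 1;  -(1/8)·log₂(1) = 0.0000
H(X|Y) = 0.0000 + 0.0000 + 0.0000
  = 0.0000 bits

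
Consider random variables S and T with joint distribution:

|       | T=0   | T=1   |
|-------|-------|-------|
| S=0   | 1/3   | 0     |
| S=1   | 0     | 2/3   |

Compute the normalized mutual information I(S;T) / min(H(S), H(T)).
Marginal P(S) (row sums):
  P(S=0) = 1/3 + 0 = 1/3
  P(S=1) = 0 + 2/3 = 2/3
Marginal P(T) (column sums):
  P(T=0) = 1/3 + 0 = 1/3
  P(T=1) = 0 + 2/3 = 2/3

H(S) = -[(1/3)·log₂(1/3) + (2/3)·log₂(2/3)]
  = 0.5283 + 0.3900
  = 0.9183 bits
H(T) = -[(1/3)·log₂(1/3) + (2/3)·log₂(2/3)]
  = 0.5283 + 0.3900
  = 0.9183 bits
H(S,T) = -[(1/3)·log₂(1/3) + (2/3)·log₂(2/3)]
  = 0.5283 + 0.3900
  = 0.9183 bits

I(S;T) = H(S) + H(T) - H(S,T)
  = 0.9183 + 0.9183 - 0.9183
  = 0.9183 bits

min(H(S), H(T)) = min(0.9183, 0.9183) = 0.9183 bits
Normalized MI = 0.9183 / 0.9183 = 1.0000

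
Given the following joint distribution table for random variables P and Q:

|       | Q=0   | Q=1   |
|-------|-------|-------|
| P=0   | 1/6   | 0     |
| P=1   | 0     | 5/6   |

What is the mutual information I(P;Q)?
Marginal P(P) (row sums):
  P(P=0) = 1/6 + 0 = 1/6
  P(P=1) = 0 + 5/6 = 5/6
Marginal P(Q) (column sums):
  P(Q=0) = 1/6 + 0 = 1/6
  P(Q=1) = 0 + 5/6 = 5/6

H(P) = -[(1/6)·log₂(1/6) + (5/6)·log₂(5/6)]
  = 0.4308 + 0.2192
  = 0.6500 bits
H(Q) = -[(1/6)·log₂(1/6) + (5/6)·log₂(5/6)]
  = 0.4308 + 0.2192
  = 0.6500 bits
H(P,Q) = -[(1/6)·log₂(1/6) + (5/6)·log₂(5/6)]
  = 0.4308 + 0.2192
  = 0.6500 bits

I(P;Q) = H(P) + H(Q) - H(P,Q)
  = 0.6500 + 0.6500 - 0.6500
  = 0.6500 bits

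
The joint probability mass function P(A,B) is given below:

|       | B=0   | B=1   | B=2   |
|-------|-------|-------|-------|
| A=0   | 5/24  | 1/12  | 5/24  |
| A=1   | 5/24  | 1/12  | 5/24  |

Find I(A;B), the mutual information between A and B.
Marginal P(A) (row sums):
  P(A=0) = 5/24 + 1/12 + 5/24 = 1/2
  P(A=1) = 5/24 + 1/12 + 5/24 = 1/2
Marginal P(B) (column sums):
  P(B=0) = 5/24 + 5/24 = 5/12
  P(B=1) = 1/12 + 1/12 = 1/6
  P(B=2) = 5/24 + 5/24 = 5/12

H(A) = -[(1/2)·log₂(1/2) + (1/2)·log₂(1/2)]
  = 0.5000 + 0.5000
  = 1.0000 bits
H(B) = -[(5/12)·log₂(5/12) + (1/6)·log₂(1/6) + (5/12)·log₂(5/12)]
  = 0.5263 + 0.4308 + 0.5263
  = 1.4834 bits
H(A,B) = -[(5/24)·log₂(5/24) + (1/12)·log₂(1/12) + (5/24)·log₂(5/24) + (5/24)·log₂(5/24) + (1/12)·log₂(1/12) + (5/24)·log₂(5/24)]
  = 0.4715 + 0.2987 + 0.4715 + 0.4715 + 0.2987 + 0.4715
  = 2.4834 bits

I(A;B) = H(A) + H(B) - H(A,B)
  = 1.0000 + 1.4834 - 2.4834
  = 0.0000 bits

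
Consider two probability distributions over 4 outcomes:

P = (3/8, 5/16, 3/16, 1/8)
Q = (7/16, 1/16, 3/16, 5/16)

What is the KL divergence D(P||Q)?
D(P||Q) = Σ P(i) log₂(P(i)/Q(i))
  i=0: (3/8) × log₂((3/8)/(7/16)) = (3/8) × log₂(6/7) = -0.0834
  i=1: (5/16) × log₂((5/16)/(1/16)) = (5/16) × log₂(5) = 0.7256
  i=2: (3/16) × log₂((3/16)/(3/16)) = (3/16) × log₂(1) = 0.0000
  i=3: (1/8) × log₂((1/8)/(5/16)) = (1/8) × log₂(2/5) = -0.1652
D(P||Q) = -0.0834 + 0.7256 + 0.0000 - 0.1652
  = 0.4770 bits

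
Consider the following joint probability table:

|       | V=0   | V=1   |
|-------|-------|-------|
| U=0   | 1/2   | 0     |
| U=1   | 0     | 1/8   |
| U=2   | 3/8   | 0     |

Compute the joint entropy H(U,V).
H(U,V) = -Σ P(U,V) log₂ P(U,V), summed over the non-zero cells:
H(U,V) = -[(1/2)·log₂(1/2) + (1/8)·log₂(1/8) + (3/8)·log₂(3/8)]
  = 0.5000 + 0.3750 + 0.5306
  = 1.4056 bits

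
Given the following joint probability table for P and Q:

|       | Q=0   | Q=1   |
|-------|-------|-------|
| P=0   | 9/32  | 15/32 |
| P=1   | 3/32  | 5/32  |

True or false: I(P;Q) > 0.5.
Marginal P(P) (row sums):
  P(P=0) = 9/32 + 15/32 = 3/4
  P(P=1) = 3/32 + 5/32 = 1/4
Marginal P(Q) (column sums):
  P(Q=0) = 9/32 + 3/32 = 3/8
  P(Q=1) = 15/32 + 5/32 = 5/8

H(P) = -[(3/4)·log₂(3/4) + (1/4)·log₂(1/4)]
  = 0.3113 + 0.5000
  = 0.8113 bits
H(Q) = -[(3/8)·log₂(3/8) + (5/8)·log₂(5/8)]
  = 0.5306 + 0.4238
  = 0.9544 bits
H(P,Q) = -[(9/32)·log₂(9/32) + (15/32)·log₂(15/32) + (3/32)·log₂(3/32) + (5/32)·log₂(5/32)]
  = 0.5147 + 0.5124 + 0.3202 + 0.4184
  = 1.7657 bits

I(P;Q) = H(P) + H(Q) - H(P,Q)
  = 0.8113 + 0.9544 - 1.7657
  = 0.0000 bits

False. I(P;Q) = 0.0000 bits, which is ≤ 0.5 bits.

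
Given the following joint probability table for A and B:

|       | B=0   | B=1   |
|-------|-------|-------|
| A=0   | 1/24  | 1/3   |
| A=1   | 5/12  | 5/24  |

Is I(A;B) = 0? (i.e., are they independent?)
Marginal P(A) (row sums):
  P(A=0) = 1/24 + 1/3 = 3/8
  P(A=1) = 5/12 + 5/24 = 5/8
Marginal P(B) (column sums):
  P(B=0) = 1/24 + 5/12 = 11/24
  P(B=1) = 1/3 + 5/24 = 13/24

A and B are independent iff P(A=i,B=j) = P(A=i)·P(B=j) for every cell.
  P(A=0)·P(B=0) = 3/8 × 11/24 = 11/64, but P(A=0,B=0) = 1/24 ✗

No, A and B are not independent. Quantitatively, I(A;B) > 0:

H(A) = -[(3/8)·log₂(3/8) + (5/8)·log₂(5/8)]
  = 0.5306 + 0.4238
  = 0.9544 bits
H(B) = -[(11/24)·log₂(11/24) + (13/24)·log₂(13/24)]
  = 0.5159 + 0.4791
  = 0.9950 bits
H(A,B) = -[(1/24)·log₂(1/24) + (1/3)·log₂(1/3) + (5/12)·log₂(5/12) + (5/24)·log₂(5/24)]
  = 0.1910 + 0.5283 + 0.5263 + 0.4715
  = 1.7171 bits
I(A;B) = H(A) + H(B) - H(A,B) = 0.9544 + 0.9950 - 1.7171 = 0.2323 bits > 0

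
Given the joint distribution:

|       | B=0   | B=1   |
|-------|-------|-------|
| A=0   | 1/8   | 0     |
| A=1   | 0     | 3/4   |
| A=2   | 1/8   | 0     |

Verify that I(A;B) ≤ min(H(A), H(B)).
Marginal P(A) (row sums):
  P(A=0) = 1/8 + 0 = 1/8
  P(A=1) = 0 + 3/4 = 3/4
  P(A=2) = 1/8 + 0 = 1/8
Marginal P(B) (column sums):
  P(B=0) = 1/8 + 0 + 1/8 = 1/4
  P(B=1) = 0 + 3/4 + 0 = 3/4

H(A) = -[(1/8)·log₂(1/8) + (3/4)·log₂(3/4) + (1/8)·log₂(1/8)]
  = 0.3750 + 0.3113 + 0.3750
  = 1.0613 bits
H(B) = -[(1/4)·log₂(1/4) + (3/4)·log₂(3/4)]
  = 0.5000 + 0.3113
  = 0.8113 bits
H(A,B) = -[(1/8)·log₂(1/8) + (3/4)·log₂(3/4) + (1/8)·log₂(1/8)]
  = 0.3750 + 0.3113 + 0.3750
  = 1.0613 bits

I(A;B) = H(A) + H(B) - H(A,B)
  = 1.0613 + 0.8113 - 1.0613
  = 0.8113 bits

min(H(A), H(B)) = min(1.0613, 0.8113) = 0.8113 bits
Since 0.8113 ≤ 0.8113, the bound is satisfied ✓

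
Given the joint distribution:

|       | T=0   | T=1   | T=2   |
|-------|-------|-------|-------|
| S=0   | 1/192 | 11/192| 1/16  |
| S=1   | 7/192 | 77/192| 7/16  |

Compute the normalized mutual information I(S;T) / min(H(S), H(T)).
Marginal P(S) (row sums):
  P(S=0) = 1/192 + 11/192 + 1/16 = 1/8
  P(S=1) = 7/192 + 77/192 + 7/16 = 7/8
Marginal P(T) (column sums):
  P(T=0) = 1/192 + 7/192 = 1/24
  P(T=1) = 11/192 + 77/192 = 11/24
  P(T=2) = 1/16 + 7/16 = 1/2

H(S) = -[(1/8)·log₂(1/8) + (7/8)·log₂(7/8)]
  = 0.3750 + 0.1686
  = 0.5436 bits
H(T) = -[(1/24)·log₂(1/24) + (11/24)·log₂(11/24) + (1/2)·log₂(1/2)]
  = 0.1910 + 0.5159 + 0.5000
  = 1.2069 bits
H(S,T) = -[(1/192)·log₂(1/192) + (11/192)·log₂(11/192) + (1/16)·log₂(1/16) + (7/192)·log₂(7/192) + (77/192)·log₂(77/192) + (7/16)·log₂(7/16)]
  = 0.0395 + 0.2364 + 0.2500 + 0.1742 + 0.5286 + 0.5218
  = 1.7505 bits

I(S;T) = H(S) + H(T) - H(S,T)
  = 0.5436 + 1.2069 - 1.7505
  = 0.0000 bits

min(H(S), H(T)) = min(0.5436, 1.2069) = 0.5436 bits
Normalized MI = 0.0000 / 0.5436 = 0.0000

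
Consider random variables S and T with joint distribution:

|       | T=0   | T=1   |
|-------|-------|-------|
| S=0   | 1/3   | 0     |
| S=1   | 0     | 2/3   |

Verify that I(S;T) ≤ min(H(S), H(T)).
Marginal P(S) (row sums):
  P(S=0) = 1/3 + 0 = 1/3
  P(S=1) = 0 + 2/3 = 2/3
Marginal P(T) (column sums):
  P(T=0) = 1/3 + 0 = 1/3
  P(T=1) = 0 + 2/3 = 2/3

H(S) = -[(1/3)·log₂(1/3) + (2/3)·log₂(2/3)]
  = 0.5283 + 0.3900
  = 0.9183 bits
H(T) = -[(1/3)·log₂(1/3) + (2/3)·log₂(2/3)]
  = 0.5283 + 0.3900
  = 0.9183 bits
H(S,T) = -[(1/3)·log₂(1/3) + (2/3)·log₂(2/3)]
  = 0.5283 + 0.3900
  = 0.9183 bits

I(S;T) = H(S) + H(T) - H(S,T)
  = 0.9183 + 0.9183 - 0.9183
  = 0.9183 bits

min(H(S), H(T)) = min(0.9183, 0.9183) = 0.9183 bits
Since 0.9183 ≤ 0.9183, the bound is satisfied ✓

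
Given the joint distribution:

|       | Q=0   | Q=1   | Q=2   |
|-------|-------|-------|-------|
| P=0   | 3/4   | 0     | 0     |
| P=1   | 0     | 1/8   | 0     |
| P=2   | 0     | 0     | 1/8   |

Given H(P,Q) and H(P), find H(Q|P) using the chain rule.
From the chain rule: H(P,Q) = H(P) + H(Q|P)
Therefore: H(Q|P) = H(P,Q) - H(P)

H(P,Q) = -[(3/4)·log₂(3/4) + (1/8)·log₂(1/8) + (1/8)·log₂(1/8)]
  = 0.3113 + 0.3750 + 0.3750
  = 1.0613 bits
Marginal P(P) (row sums):
  P(P=0) = 3/4 + 0 + 0 = 3/4
  P(P=1) = 0 + 1/8 + 0 = 1/8
  P(P=2) = 0 + 0 + 1/8 = 1/8
H(P) = -[(3/4)·log₂(3/4) + (1/8)·log₂(1/8) + (1/8)·log₂(1/8)]
  = 0.3113 + 0.3750 + 0.3750
  = 1.0613 bits

H(Q|P) = 1.0613 - 1.0613 = 0.0000 bits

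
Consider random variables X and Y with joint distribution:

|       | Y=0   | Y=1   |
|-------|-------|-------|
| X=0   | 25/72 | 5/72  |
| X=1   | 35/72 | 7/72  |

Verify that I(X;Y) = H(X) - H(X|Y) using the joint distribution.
Left side, from I(X;Y) = H(X) + H(Y) - H(X,Y):
Marginal P(X) (row sums):
  P(X=0) = 25/72 + 5/72 = 5/12
  P(X=1) = 35/72 + 7/72 = 7/12
Marginal P(Y) (column sums):
  P(Y=0) = 25/72 + 35/72 = 5/6
  P(Y=1) = 5/72 + 7/72 = 1/6

H(X) = -[(5/12)·log₂(5/12) + (7/12)·log₂(7/12)]
  = 0.5263 + 0.4536
  = 0.9799 bits
H(Y) = -[(5/6)·log₂(5/6) + (1/6)·log₂(1/6)]
  = 0.2192 + 0.4308
  = 0.6500 bits
H(X,Y) = -[(25/72)·log₂(25/72) + (5/72)·log₂(5/72) + (35/72)·log₂(35/72) + (7/72)·log₂(7/72)]
  = 0.5299 + 0.2672 + 0.5059 + 0.3269
  = 1.6299 bits

I(X;Y) = H(X) + H(Y) - H(X,Y)
  = 0.9799 + 0.6500 - 1.6299
  = 0.0000 bits

Right side, with H(X|Y) computed directly from the conditional probabilities:
H(X|Y) = -Σ P(X,Y)·log₂ P(X|Y), where P(X|Y) = P(X,Y) / P(Y)
  (X=0,Y=0): P(X|Y) = (25/72)/(5/6) = 5/12;  -(25/72)·log₂(5/12) = 0.4386
  (X=0,Y=1): P(X|Y) = (5/72)/(1/6) = 5/12;  -(5/72)·log₂(5/12) = 0.0877
  (X=1,Y=0): P(X|Y) = (35/72)/(5/6) = 7/12;  -(35/72)·log₂(7/12) = 0.3780
  (X=1,Y=1): P(X|Y) = (7/72)/(1/6) = 7/12;  -(7/72)·log₂(7/12) = 0.0756
H(X|Y) = 0.4386 + 0.0877 + 0.3780 + 0.0756
  = 0.9799 bits
H(X) - H(X|Y) = 0.9799 - 0.9799 = 0.0000 bits

Both sides equal 0.0000 bits, so I(X;Y) = H(X) - H(X|Y) ✓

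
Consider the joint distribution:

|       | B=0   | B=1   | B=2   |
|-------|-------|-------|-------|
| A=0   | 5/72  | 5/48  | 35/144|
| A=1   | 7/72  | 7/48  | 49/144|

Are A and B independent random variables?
Marginal P(A) (row sums):
  P(A=0) = 5/72 + 5/48 + 35/144 = 5/12
  P(A=1) = 7/72 + 7/48 + 49/144 = 7/12
Marginal P(B) (column sums):
  P(B=0) = 5/72 + 7/72 = 1/6
  P(B=1) = 5/48 + 7/48 = 1/4
  P(B=2) = 35/144 + 49/144 = 7/12

A and B are independent iff P(A=i,B=j) = P(A=i)·P(B=j) for every cell.
  P(A=0)·P(B=0) = 5/12 × 1/6 = 5/72 = P(A=0,B=0) ✓
  P(A=0)·P(B=1) = 5/12 × 1/4 = 5/48 = P(A=0,B=1) ✓
  P(A=0)·P(B=2) = 5/12 × 7/12 = 35/144 = P(A=0,B=2) ✓
  P(A=1)·P(B=0) = 7/12 × 1/6 = 7/72 = P(A=1,B=0) ✓
  P(A=1)·P(B=1) = 7/12 × 1/4 = 7/48 = P(A=1,B=1) ✓
  P(A=1)·P(B=2) = 7/12 × 7/12 = 49/144 = P(A=1,B=2) ✓

Yes, A and B are independent: every cell factors, so I(A;B) = 0 bits.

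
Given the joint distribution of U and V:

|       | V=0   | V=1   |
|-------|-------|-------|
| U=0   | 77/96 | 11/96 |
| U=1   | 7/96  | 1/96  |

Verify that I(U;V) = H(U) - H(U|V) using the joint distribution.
Left side, from I(U;V) = H(U) + H(V) - H(U,V):
Marginal P(U) (row sums):
  P(U=0) = 77/96 + 11/96 = 11/12
  P(U=1) = 7/96 + 1/96 = 1/12
Marginal P(V) (column sums):
  P(V=0) = 77/96 + 7/96 = 7/8
  P(V=1) = 11/96 + 1/96 = 1/8

H(U) = -[(11/12)·log₂(11/12) + (1/12)·log₂(1/12)]
  = 0.1151 + 0.2987
  = 0.4138 bits
H(V) = -[(7/8)·log₂(7/8) + (1/8)·log₂(1/8)]
  = 0.1686 + 0.3750
  = 0.5436 bits
H(U,V) = -[(77/96)·log₂(77/96) + (11/96)·log₂(11/96) + (7/96)·log₂(7/96) + (1/96)·log₂(1/96)]
  = 0.2552 + 0.3581 + 0.2755 + 0.0686
  = 0.9574 bits

I(U;V) = H(U) + H(V) - H(U,V)
  = 0.4138 + 0.5436 - 0.9574
  = 0.0000 bits

Right side, with H(U|V) computed directly from the conditional probabilities:
H(U|V) = -Σ P(U,V)·log₂ P(U|V), where P(U|V) = P(U,V) / P(V)
  (U=0,V=0): P(U|V) = (77/96)/(7/8) = 11/12;  -(77/96)·log₂(11/12) = 0.1007
  (U=0,V=1): P(U|V) = (11/96)/(1/8) = 11/12;  -(11/96)·log₂(11/12) = 0.0144
  (U=1,V=0): P(U|V) = (7/96)/(7/8) = 1/12;  -(7/96)·log₂(1/12) = 0.2614
  (U=1,V=1): P(U|V) = (1/96)/(1/8) = 1/12;  -(1/96)·log₂(1/12) = 0.0373
H(U|V) = 0.1007 + 0.0144 + 0.2614 + 0.0373
  = 0.4138 bits
H(U) - H(U|V) = 0.4138 - 0.4138 = 0.0000 bits

Both sides equal 0.0000 bits, so I(U;V) = H(U) - H(U|V) ✓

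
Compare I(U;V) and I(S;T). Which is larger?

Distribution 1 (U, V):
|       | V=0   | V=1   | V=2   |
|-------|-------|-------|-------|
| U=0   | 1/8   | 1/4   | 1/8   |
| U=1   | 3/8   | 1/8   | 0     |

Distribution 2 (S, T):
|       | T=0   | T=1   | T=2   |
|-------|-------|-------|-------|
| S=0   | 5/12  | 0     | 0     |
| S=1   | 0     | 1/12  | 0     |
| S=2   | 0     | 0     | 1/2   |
Distribution 1 (U, V):
Marginal P(U) (row sums):
  P(U=0) = 1/8 + 1/4 + 1/8 = 1/2
  P(U=1) = 3/8 + 1/8 + 0 = 1/2
Marginal P(V) (column sums):
  P(V=0) = 1/8 + 3/8 = 1/2
  P(V=1) = 1/4 + 1/8 = 3/8
  P(V=2) = 1/8 + 0 = 1/8

H(U) = -[(1/2)·log₂(1/2) + (1/2)·log₂(1/2)]
  = 0.5000 + 0.5000
  = 1.0000 bits
H(V) = -[(1/2)·log₂(1/2) + (3/8)·log₂(3/8) + (1/8)·log₂(1/8)]
  = 0.5000 + 0.5306 + 0.3750
  = 1.4056 bits
H(U,V) = -[(1/8)·log₂(1/8) + (1/4)·log₂(1/4) + (1/8)·log₂(1/8) + (3/8)·log₂(3/8) + (1/8)·log₂(1/8)]
  = 0.3750 + 0.5000 + 0.3750 + 0.5306 + 0.3750
  = 2.1556 bits

I(U;V) = H(U) + H(V) - H(U,V)
  = 1.0000 + 1.4056 - 2.1556
  = 0.2500 bits

Distribution 2 (S, T):
Marginal P(S) (row sums):
  P(S=0) = 5/12 + 0 + 0 = 5/12
  P(S=1) = 0 + 1/12 + 0 = 1/12
  P(S=2) = 0 + 0 + 1/2 = 1/2
Marginal P(T) (column sums):
  P(T=0) = 5/12 + 0 + 0 = 5/12
  P(T=1) = 0 + 1/12 + 0 = 1/12
  P(T=2) = 0 + 0 + 1/2 = 1/2

H(S) = -[(5/12)·log₂(5/12) + (1/12)·log₂(1/12) + (1/2)·log₂(1/2)]
  = 0.5263 + 0.2987 + 0.5000
  = 1.3250 bits
H(T) = -[(5/12)·log₂(5/12) + (1/12)·log₂(1/12) + (1/2)·log₂(1/2)]
  = 0.5263 + 0.2987 + 0.5000
  = 1.3250 bits
H(S,T) = -[(5/12)·log₂(5/12) + (1/12)·log₂(1/12) + (1/2)·log₂(1/2)]
  = 0.5263 + 0.2987 + 0.5000
  = 1.3250 bits

I(S;T) = H(S) + H(T) - H(S,T)
  = 1.3250 + 1.3250 - 1.3250
  = 1.3250 bits

I(S;T) = 1.3250 bits > I(U;V) = 0.2500 bits, so (S, T) has the higher mutual information (stronger dependence).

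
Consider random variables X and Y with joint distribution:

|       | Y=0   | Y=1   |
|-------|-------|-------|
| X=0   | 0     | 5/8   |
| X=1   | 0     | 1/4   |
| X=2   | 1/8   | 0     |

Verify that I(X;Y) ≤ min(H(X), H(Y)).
Marginal P(X) (row sums):
  P(X=0) = 0 + 5/8 = 5/8
  P(X=1) = 0 + 1/4 = 1/4
  P(X=2) = 1/8 + 0 = 1/8
Marginal P(Y) (column sums):
  P(Y=0) = 0 + 0 + 1/8 = 1/8
  P(Y=1) = 5/8 + 1/4 + 0 = 7/8

H(X) = -[(5/8)·log₂(5/8) + (1/4)·log₂(1/4) + (1/8)·log₂(1/8)]
  = 0.4238 + 0.5000 + 0.3750
  = 1.2988 bits
H(Y) = -[(1/8)·log₂(1/8) + (7/8)·log₂(7/8)]
  = 0.3750 + 0.1686
  = 0.5436 bits
H(X,Y) = -[(5/8)·log₂(5/8) + (1/4)·log₂(1/4) + (1/8)·log₂(1/8)]
  = 0.4238 + 0.5000 + 0.3750
  = 1.2988 bits

I(X;Y) = H(X) + H(Y) - H(X,Y)
  = 1.2988 + 0.5436 - 1.2988
  = 0.5436 bits

min(H(X), H(Y)) = min(1.2988, 0.5436) = 0.5436 bits
Since 0.5436 ≤ 0.5436, the bound is satisfied ✓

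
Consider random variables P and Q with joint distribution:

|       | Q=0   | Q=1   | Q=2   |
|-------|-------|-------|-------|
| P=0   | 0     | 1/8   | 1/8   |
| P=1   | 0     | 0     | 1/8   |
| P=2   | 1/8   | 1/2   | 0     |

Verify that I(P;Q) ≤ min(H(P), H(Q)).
Marginal P(P) (row sums):
  P(P=0) = 0 + 1/8 + 1/8 = 1/4
  P(P=1) = 0 + 0 + 1/8 = 1/8
  P(P=2) = 1/8 + 1/2 + 0 = 5/8
Marginal P(Q) (column sums):
  P(Q=0) = 0 + 0 + 1/8 = 1/8
  P(Q=1) = 1/8 + 0 + 1/2 = 5/8
  P(Q=2) = 1/8 + 1/8 + 0 = 1/4

H(P) = -[(1/4)·log₂(1/4) + (1/8)·log₂(1/8) + (5/8)·log₂(5/8)]
  = 0.5000 + 0.3750 + 0.4238
  = 1.2988 bits
H(Q) = -[(1/8)·log₂(1/8) + (5/8)·log₂(5/8) + (1/4)·log₂(1/4)]
  = 0.3750 + 0.4238 + 0.5000
  = 1.2988 bits
H(P,Q) = -[(1/8)·log₂(1/8) + (1/8)·log₂(1/8) + (1/8)·log₂(1/8) + (1/8)·log₂(1/8) + (1/2)·log₂(1/2)]
  = 0.3750 + 0.3750 + 0.3750 + 0.3750 + 0.5000
  = 2.0000 bits

I(P;Q) = H(P) + H(Q) - H(P,Q)
  = 1.2988 + 1.2988 - 2.0000
  = 0.5976 bits

min(H(P), H(Q)) = min(1.2988, 1.2988) = 1.2988 bits
Since 0.5976 ≤ 1.2988, the bound is satisfied ✓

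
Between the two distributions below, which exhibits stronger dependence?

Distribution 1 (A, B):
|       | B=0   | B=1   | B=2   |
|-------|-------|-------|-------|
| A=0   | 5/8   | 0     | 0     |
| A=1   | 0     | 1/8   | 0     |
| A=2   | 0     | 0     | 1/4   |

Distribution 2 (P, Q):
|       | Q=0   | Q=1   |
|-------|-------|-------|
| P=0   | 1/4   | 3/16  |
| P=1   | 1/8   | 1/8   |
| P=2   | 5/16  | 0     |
Distribution 1 (A, B):
Marginal P(A) (row sums):
  P(A=0) = 5/8 + 0 + 0 = 5/8
  P(A=1) = 0 + 1/8 + 0 = 1/8
  P(A=2) = 0 + 0 + 1/4 = 1/4
Marginal P(B) (column sums):
  P(B=0) = 5/8 + 0 + 0 = 5/8
  P(B=1) = 0 + 1/8 + 0 = 1/8
  P(B=2) = 0 + 0 + 1/4 = 1/4

H(A) = -[(5/8)·log₂(5/8) + (1/8)·log₂(1/8) + (1/4)·log₂(1/4)]
  = 0.4238 + 0.3750 + 0.5000
  = 1.2988 bits
H(B) = -[(5/8)·log₂(5/8) + (1/8)·log₂(1/8) + (1/4)·log₂(1/4)]
  = 0.4238 + 0.3750 + 0.5000
  = 1.2988 bits
H(A,B) = -[(5/8)·log₂(5/8) + (1/8)·log₂(1/8) + (1/4)·log₂(1/4)]
  = 0.4238 + 0.3750 + 0.5000
  = 1.2988 bits

I(A;B) = H(A) + H(B) - H(A,B)
  = 1.2988 + 1.2988 - 1.2988
  = 1.2988 bits

Distribution 2 (P, Q):
Marginal P(P) (row sums):
  P(P=0) = 1/4 + 3/16 = 7/16
  P(P=1) = 1/8 + 1/8 = 1/4
  P(P=2) = 5/16 + 0 = 5/16
Marginal P(Q) (column sums):
  P(Q=0) = 1/4 + 1/8 + 5/16 = 11/16
  P(Q=1) = 3/16 + 1/8 + 0 = 5/16

H(P) = -[(7/16)·log₂(7/16) + (1/4)·log₂(1/4) + (5/16)·log₂(5/16)]
  = 0.5218 + 0.5000 + 0.5244
  = 1.5462 bits
H(Q) = -[(11/16)·log₂(11/16) + (5/16)·log₂(5/16)]
  = 0.3716 + 0.5244
  = 0.8960 bits
H(P,Q) = -[(1/4)·log₂(1/4) + (3/16)·log₂(3/16) + (1/8)·log₂(1/8) + (1/8)·log₂(1/8) + (5/16)·log₂(5/16)]
  = 0.5000 + 0.4528 + 0.3750 + 0.3750 + 0.5244
  = 2.2272 bits

I(P;Q) = H(P) + H(Q) - H(P,Q)
  = 1.5462 + 0.8960 - 2.2272
  = 0.2150 bits

I(A;B) = 1.2988 bits > I(P;Q) = 0.2150 bits, so (A, B) has the higher mutual information (stronger dependence).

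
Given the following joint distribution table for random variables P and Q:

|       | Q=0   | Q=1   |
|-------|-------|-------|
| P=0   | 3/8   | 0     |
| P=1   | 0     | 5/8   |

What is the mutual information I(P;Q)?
Marginal P(P) (row sums):
  P(P=0) = 3/8 + 0 = 3/8
  P(P=1) = 0 + 5/8 = 5/8
Marginal P(Q) (column sums):
  P(Q=0) = 3/8 + 0 = 3/8
  P(Q=1) = 0 + 5/8 = 5/8

H(P) = -[(3/8)·log₂(3/8) + (5/8)·log₂(5/8)]
  = 0.5306 + 0.4238
  = 0.9544 bits
H(Q) = -[(3/8)·log₂(3/8) + (5/8)·log₂(5/8)]
  = 0.5306 + 0.4238
  = 0.9544 bits
H(P,Q) = -[(3/8)·log₂(3/8) + (5/8)·log₂(5/8)]
  = 0.5306 + 0.4238
  = 0.9544 bits

I(P;Q) = H(P) + H(Q) - H(P,Q)
  = 0.9544 + 0.9544 - 0.9544
  = 0.9544 bits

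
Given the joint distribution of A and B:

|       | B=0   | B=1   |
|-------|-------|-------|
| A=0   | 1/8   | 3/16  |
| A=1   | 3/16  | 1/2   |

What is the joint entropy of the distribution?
H(A,B) = -Σ P(A,B) log₂ P(A,B), summed over the non-zero cells:
H(A,B) = -[(1/8)·log₂(1/8) + (3/16)·log₂(3/16) + (3/16)·log₂(3/16) + (1/2)·log₂(1/2)]
  = 0.3750 + 0.4528 + 0.4528 + 0.5000
  = 1.7806 bits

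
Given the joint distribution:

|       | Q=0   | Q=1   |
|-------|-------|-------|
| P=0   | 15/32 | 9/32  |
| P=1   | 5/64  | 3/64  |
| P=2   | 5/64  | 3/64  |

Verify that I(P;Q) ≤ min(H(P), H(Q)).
Marginal P(P) (row sums):
  P(P=0) = 15/32 + 9/32 = 3/4
  P(P=1) = 5/64 + 3/64 = 1/8
  P(P=2) = 5/64 + 3/64 = 1/8
Marginal P(Q) (column sums):
  P(Q=0) = 15/32 + 5/64 + 5/64 = 5/8
  P(Q=1) = 9/32 + 3/64 + 3/64 = 3/8

H(P) = -[(3/4)·log₂(3/4) + (1/8)·log₂(1/8) + (1/8)·log₂(1/8)]
  = 0.3113 + 0.3750 + 0.3750
  = 1.0613 bits
H(Q) = -[(5/8)·log₂(5/8) + (3/8)·log₂(3/8)]
  = 0.4238 + 0.5306
  = 0.9544 bits
H(P,Q) = -[(15/32)·log₂(15/32) + (9/32)·log₂(9/32) + (5/64)·log₂(5/64) + (3/64)·log₂(3/64) + (5/64)·log₂(5/64) + (3/64)·log₂(3/64)]
  = 0.5124 + 0.5147 + 0.2873 + 0.2070 + 0.2873 + 0.2070
  = 2.0157 bits

I(P;Q) = H(P) + H(Q) - H(P,Q)
  = 1.0613 + 0.9544 - 2.0157
  = 0.0000 bits

min(H(P), H(Q)) = min(1.0613, 0.9544) = 0.9544 bits
Since 0.0000 ≤ 0.9544, the bound is satisfied ✓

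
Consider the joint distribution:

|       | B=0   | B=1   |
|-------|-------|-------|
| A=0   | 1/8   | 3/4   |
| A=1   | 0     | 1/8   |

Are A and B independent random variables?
Marginal P(A) (row sums):
  P(A=0) = 1/8 + 3/4 = 7/8
  P(A=1) = 0 + 1/8 = 1/8
Marginal P(B) (column sums):
  P(B=0) = 1/8 + 0 = 1/8
  P(B=1) = 3/4 + 1/8 = 7/8

A and B are independent iff P(A=i,B=j) = P(A=i)·P(B=j) for every cell.
  P(A=0)·P(B=0) = 7/8 × 1/8 = 7/64, but P(A=0,B=0) = 1/8 ✗

No, A and B are not independent. Quantitatively, I(A;B) > 0:

H(A) = -[(7/8)·log₂(7/8) + (1/8)·log₂(1/8)]
  = 0.1686 + 0.3750
  = 0.5436 bits
H(B) = -[(1/8)·log₂(1/8) + (7/8)·log₂(7/8)]
  = 0.3750 + 0.1686
  = 0.5436 bits
H(A,B) = -[(1/8)·log₂(1/8) + (3/4)·log₂(3/4) + (1/8)·log₂(1/8)]
  = 0.3750 + 0.3113 + 0.3750
  = 1.0613 bits
I(A;B) = H(A) + H(B) - H(A,B) = 0.5436 + 0.5436 - 1.0613 = 0.0259 bits > 0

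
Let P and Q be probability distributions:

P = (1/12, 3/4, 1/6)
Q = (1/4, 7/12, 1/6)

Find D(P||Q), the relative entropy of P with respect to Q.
D(P||Q) = Σ P(i) log₂(P(i)/Q(i))
  i=0: (1/12) × log₂((1/12)/(1/4)) = (1/12) × log₂(1/3) = -0.1321
  i=1: (3/4) × log₂((3/4)/(7/12)) = (3/4) × log₂(9/7) = 0.2719
  i=2: (1/6) × log₂((1/6)/(1/6)) = (1/6) × log₂(1) = 0.0000
D(P||Q) = -0.1321 + 0.2719 + 0.0000
  = 0.1398 bits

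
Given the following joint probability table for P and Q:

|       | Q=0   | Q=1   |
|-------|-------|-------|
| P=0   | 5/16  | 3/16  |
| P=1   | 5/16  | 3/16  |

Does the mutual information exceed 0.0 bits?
Marginal P(P) (row sums):
  P(P=0) = 5/16 + 3/16 = 1/2
  P(P=1) = 5/16 + 3/16 = 1/2
Marginal P(Q) (column sums):
  P(Q=0) = 5/16 + 5/16 = 5/8
  P(Q=1) = 3/16 + 3/16 = 3/8

H(P) = -[(1/2)·log₂(1/2) + (1/2)·log₂(1/2)]
  = 0.5000 + 0.5000
  = 1.0000 bits
H(Q) = -[(5/8)·log₂(5/8) + (3/8)·log₂(3/8)]
  = 0.4238 + 0.5306
  = 0.9544 bits
H(P,Q) = -[(5/16)·log₂(5/16) + (3/16)·log₂(3/16) + (5/16)·log₂(5/16) + (3/16)·log₂(3/16)]
  = 0.5244 + 0.4528 + 0.5244 + 0.4528
  = 1.9544 bits

I(P;Q) = H(P) + H(Q) - H(P,Q)
  = 1.0000 + 0.9544 - 1.9544
  = 0.0000 bits

No. I(P;Q) = 0.0000 bits, which is ≤ 0.0 bits.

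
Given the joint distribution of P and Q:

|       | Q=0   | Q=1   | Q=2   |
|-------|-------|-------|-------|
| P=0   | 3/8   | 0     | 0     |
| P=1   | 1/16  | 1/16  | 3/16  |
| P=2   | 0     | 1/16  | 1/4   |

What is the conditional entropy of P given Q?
Marginal P(Q) (column sums):
  P(Q=0) = 3/8 + 1/16 + 0 = 7/16
  P(Q=1) = 0 + 1/16 + 1/16 = 1/8
  P(Q=2) = 0 + 3/16 + 1/4 = 7/16

H(P|Q) = -Σ P(P,Q)·log₂ P(P|Q), where P(P|Q) = P(P,Q) / P(Q)
  (cells with P(P,Q) = 0 contribute 0)
  (P=0,Q=0): P(P|Q) = (3/8)/(7/16) = 6/7;  -(3/8)·log₂(6/7) = 0.0834
  (P=1,Q=0): P(P|Q) = (1/16)/(7/16) = 1/7;  -(1/16)·log₂(1/7) = 0.1755
  (P=1,Q=1): P(P|Q) = (1/16)/(1/8) = 1/2;  -(1/16)·log₂(1/2) = 0.0625
  (P=1,Q=2): P(P|Q) = (3/16)/(7/16) = 3/7;  -(3/16)·log₂(3/7) = 0.2292
  (P=2,Q=1): P(P|Q) = (1/16)/(1/8) = 1/2;  -(1/16)·log₂(1/2) = 0.0625
  (P=2,Q=2): P(P|Q) = (1/4)/(7/16) = 4/7;  -(1/4)·log₂(4/7) = 0.2018
H(P|Q) = 0.0834 + 0.1755 + 0.0625 + 0.2292 + 0.0625 + 0.2018
  = 0.8149 bits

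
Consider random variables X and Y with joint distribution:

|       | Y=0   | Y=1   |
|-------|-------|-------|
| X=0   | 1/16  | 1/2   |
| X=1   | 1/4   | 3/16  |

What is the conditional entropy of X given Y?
Marginal P(Y) (column sums):
  P(Y=0) = 1/16 + 1/4 = 5/16
  P(Y=1) = 1/2 + 3/16 = 11/16

H(X|Y) = -Σ P(X,Y)·log₂ P(X|Y), where P(X|Y) = P(X,Y) / P(Y)
  (X=0,Y=0): P(X|Y) = (1/16)/(5/16) = 1/5;  -(1/16)·log₂(1/5) = 0.1451
  (X=0,Y=1): P(X|Y) = (1/2)/(11/16) = 8/11;  -(1/2)·log₂(8/11) = 0.2297
  (X=1,Y=0): P(X|Y) = (1/4)/(5/16) = 4/5;  -(1/4)·log₂(4/5) = 0.0805
  (X=1,Y=1): P(X|Y) = (3/16)/(11/16) = 3/11;  -(3/16)·log₂(3/11) = 0.3515
H(X|Y) = 0.1451 + 0.2297 + 0.0805 + 0.3515
  = 0.8068 bits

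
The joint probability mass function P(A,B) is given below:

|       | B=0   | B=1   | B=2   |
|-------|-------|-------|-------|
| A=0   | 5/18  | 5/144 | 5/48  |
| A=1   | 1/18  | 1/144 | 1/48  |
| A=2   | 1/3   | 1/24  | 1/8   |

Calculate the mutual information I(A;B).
Marginal P(A) (row sums):
  P(A=0) = 5/18 + 5/144 + 5/48 = 5/12
  P(A=1) = 1/18 + 1/144 + 1/48 = 1/12
  P(A=2) = 1/3 + 1/24 + 1/8 = 1/2
Marginal P(B) (column sums):
  P(B=0) = 5/18 + 1/18 + 1/3 = 2/3
  P(B=1) = 5/144 + 1/144 + 1/24 = 1/12
  P(B=2) = 5/48 + 1/48 + 1/8 = 1/4

H(A) = -[(5/12)·log₂(5/12) + (1/12)·log₂(1/12) + (1/2)·log₂(1/2)]
  = 0.5263 + 0.2987 + 0.5000
  = 1.3250 bits
H(B) = -[(2/3)·log₂(2/3) + (1/12)·log₂(1/12) + (1/4)·log₂(1/4)]
  = 0.3900 + 0.2987 + 0.5000
  = 1.1887 bits
H(A,B) = -[(5/18)·log₂(5/18) + (5/144)·log₂(5/144) + (5/48)·log₂(5/48) + (1/18)·log₂(1/18) + (1/144)·log₂(1/144) + (1/48)·log₂(1/48) + (1/3)·log₂(1/3) + (1/24)·log₂(1/24) + (1/8)·log₂(1/8)]
  = 0.5133 + 0.1683 + 0.3399 + 0.2317 + 0.0498 + 0.1164 + 0.5283 + 0.1910 + 0.3750
  = 2.5137 bits

I(A;B) = H(A) + H(B) - H(A,B)
  = 1.3250 + 1.1887 - 2.5137
  = 0.0000 bits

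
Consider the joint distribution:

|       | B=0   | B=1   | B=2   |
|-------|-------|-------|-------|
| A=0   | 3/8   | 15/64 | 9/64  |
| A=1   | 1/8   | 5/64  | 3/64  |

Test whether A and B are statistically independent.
Marginal P(A) (row sums):
  P(A=0) = 3/8 + 15/64 + 9/64 = 3/4
  P(A=1) = 1/8 + 5/64 + 3/64 = 1/4
Marginal P(B) (column sums):
  P(B=0) = 3/8 + 1/8 = 1/2
  P(B=1) = 15/64 + 5/64 = 5/16
  P(B=2) = 9/64 + 3/64 = 3/16

A and B are independent iff P(A=i,B=j) = P(A=i)·P(B=j) for every cell.
  P(A=0)·P(B=0) = 3/4 × 1/2 = 3/8 = P(A=0,B=0) ✓
  P(A=0)·P(B=1) = 3/4 × 5/16 = 15/64 = P(A=0,B=1) ✓
  P(A=0)·P(B=2) = 3/4 × 3/16 = 9/64 = P(A=0,B=2) ✓
  P(A=1)·P(B=0) = 1/4 × 1/2 = 1/8 = P(A=1,B=0) ✓
  P(A=1)·P(B=1) = 1/4 × 5/16 = 5/64 = P(A=1,B=1) ✓
  P(A=1)·P(B=2) = 1/4 × 3/16 = 3/64 = P(A=1,B=2) ✓

Yes, A and B are independent: every cell factors, so I(A;B) = 0 bits.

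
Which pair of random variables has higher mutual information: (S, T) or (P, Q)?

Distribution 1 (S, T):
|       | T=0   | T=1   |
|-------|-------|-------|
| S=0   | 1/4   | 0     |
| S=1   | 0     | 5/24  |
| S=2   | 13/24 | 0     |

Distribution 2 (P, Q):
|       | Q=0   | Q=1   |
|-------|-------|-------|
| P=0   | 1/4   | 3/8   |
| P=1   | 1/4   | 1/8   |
Distribution 1 (S, T):
Marginal P(S) (row sums):
  P(S=0) = 1/4 + 0 = 1/4
  P(S=1) = 0 + 5/24 = 5/24
  P(S=2) = 13/24 + 0 = 13/24
Marginal P(T) (column sums):
  P(T=0) = 1/4 + 0 + 13/24 = 19/24
  P(T=1) = 0 + 5/24 + 0 = 5/24

H(S) = -[(1/4)·log₂(1/4) + (5/24)·log₂(5/24) + (13/24)·log₂(13/24)]
  = 0.5000 + 0.4715 + 0.4791
  = 1.4506 bits
H(T) = -[(19/24)·log₂(19/24) + (5/24)·log₂(5/24)]
  = 0.2668 + 0.4715
  = 0.7383 bits
H(S,T) = -[(1/4)·log₂(1/4) + (5/24)·log₂(5/24) + (13/24)·log₂(13/24)]
  = 0.5000 + 0.4715 + 0.4791
  = 1.4506 bits

I(S;T) = H(S) + H(T) - H(S,T)
  = 1.4506 + 0.7383 - 1.4506
  = 0.7383 bits

Distribution 2 (P, Q):
Marginal P(P) (row sums):
  P(P=0) = 1/4 + 3/8 = 5/8
  P(P=1) = 1/4 + 1/8 = 3/8
Marginal P(Q) (column sums):
  P(Q=0) = 1/4 + 1/4 = 1/2
  P(Q=1) = 3/8 + 1/8 = 1/2

H(P) = -[(5/8)·log₂(5/8) + (3/8)·log₂(3/8)]
  = 0.4238 + 0.5306
  = 0.9544 bits
H(Q) = -[(1/2)·log₂(1/2) + (1/2)·log₂(1/2)]
  = 0.5000 + 0.5000
  = 1.0000 bits
H(P,Q) = -[(1/4)·log₂(1/4) + (3/8)·log₂(3/8) + (1/4)·log₂(1/4) + (1/8)·log₂(1/8)]
  = 0.5000 + 0.5306 + 0.5000 + 0.3750
  = 1.9056 bits

I(P;Q) = H(P) + H(Q) - H(P,Q)
  = 0.9544 + 1.0000 - 1.9056
  = 0.0488 bits

I(S;T) = 0.7383 bits > I(P;Q) = 0.0488 bits, so (S, T) has the higher mutual information (stronger dependence).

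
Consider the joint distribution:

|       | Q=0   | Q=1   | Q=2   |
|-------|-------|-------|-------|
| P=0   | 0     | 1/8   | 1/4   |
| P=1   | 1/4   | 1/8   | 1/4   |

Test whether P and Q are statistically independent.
Marginal P(P) (row sums):
  P(P=0) = 0 + 1/8 + 1/4 = 3/8
  P(P=1) = 1/4 + 1/8 + 1/4 = 5/8
Marginal P(Q) (column sums):
  P(Q=0) = 0 + 1/4 = 1/4
  P(Q=1) = 1/8 + 1/8 = 1/4
  P(Q=2) = 1/4 + 1/4 = 1/2

P and Q are independent iff P(P=i,Q=j) = P(P=i)·P(Q=j) for every cell.
  P(P=0)·P(Q=0) = 3/8 × 1/4 = 3/32, but P(P=0,Q=0) = 0 ✗

No, P and Q are not independent. Quantitatively, I(P;Q) > 0:

H(P) = -[(3/8)·log₂(3/8) + (5/8)·log₂(5/8)]
  = 0.5306 + 0.4238
  = 0.9544 bits
H(Q) = -[(1/4)·log₂(1/4) + (1/4)·log₂(1/4) + (1/2)·log₂(1/2)]
  = 0.5000 + 0.5000 + 0.5000
  = 1.5000 bits
H(P,Q) = -[(1/8)·log₂(1/8) + (1/4)·log₂(1/4) + (1/4)·log₂(1/4) + (1/8)·log₂(1/8) + (1/4)·log₂(1/4)]
  = 0.3750 + 0.5000 + 0.5000 + 0.3750 + 0.5000
  = 2.2500 bits
I(P;Q) = H(P) + H(Q) - H(P,Q) = 0.9544 + 1.5000 - 2.2500 = 0.2044 bits > 0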